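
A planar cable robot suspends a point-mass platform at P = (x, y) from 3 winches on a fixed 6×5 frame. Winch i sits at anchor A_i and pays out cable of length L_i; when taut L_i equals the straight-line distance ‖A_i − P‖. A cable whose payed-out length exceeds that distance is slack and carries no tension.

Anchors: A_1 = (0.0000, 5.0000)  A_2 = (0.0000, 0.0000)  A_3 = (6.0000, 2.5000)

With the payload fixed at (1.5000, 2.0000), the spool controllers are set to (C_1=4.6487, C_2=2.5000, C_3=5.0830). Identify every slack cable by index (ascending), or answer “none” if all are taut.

1, 3

cable 1: L_1 = ‖A_1−P‖ = 3.3541;  C_1 = 4.6487 → slack
cable 2: L_2 = ‖A_2−P‖ = 2.5000;  C_2 = 2.5000 → taut
cable 3: L_3 = ‖A_3−P‖ = 4.5277;  C_3 = 5.0830 → slack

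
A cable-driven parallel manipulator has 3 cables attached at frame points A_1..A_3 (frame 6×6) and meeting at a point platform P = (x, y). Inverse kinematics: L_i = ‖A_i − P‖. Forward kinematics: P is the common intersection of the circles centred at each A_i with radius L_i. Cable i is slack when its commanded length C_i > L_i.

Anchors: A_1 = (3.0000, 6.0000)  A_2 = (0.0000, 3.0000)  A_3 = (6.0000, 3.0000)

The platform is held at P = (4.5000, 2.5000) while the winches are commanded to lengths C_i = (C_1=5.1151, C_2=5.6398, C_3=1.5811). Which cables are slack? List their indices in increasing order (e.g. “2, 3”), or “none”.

i=1: geometric 3.8079 vs commanded 5.1151 ⇒ slack
i=2: geometric 4.5277 vs commanded 5.6398 ⇒ slack
i=3: geometric 1.5811 vs commanded 1.5811 ⇒ taut

1, 2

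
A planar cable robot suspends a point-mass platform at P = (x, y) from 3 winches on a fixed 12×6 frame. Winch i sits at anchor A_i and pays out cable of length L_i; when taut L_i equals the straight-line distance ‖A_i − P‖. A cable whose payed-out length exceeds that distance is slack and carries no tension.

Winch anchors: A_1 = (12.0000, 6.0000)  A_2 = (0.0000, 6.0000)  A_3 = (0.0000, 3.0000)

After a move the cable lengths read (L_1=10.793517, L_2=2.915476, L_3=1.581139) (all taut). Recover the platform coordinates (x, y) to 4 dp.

expand ‖A_i−P‖²=L_i² and subtract eq 1 (k_i ≔ ‖A_i‖²−L_i²)
k_1 = 144.0000+36.0000−116.5000 = 63.5000
eq1−eq2 → [24.0000  0.0000]·P = 36.0000
eq1−eq3 → [24.0000  6.0000]·P = 57.0000
2×2 solve → P = (1.5000, 3.5000)

(1.5000, 3.5000)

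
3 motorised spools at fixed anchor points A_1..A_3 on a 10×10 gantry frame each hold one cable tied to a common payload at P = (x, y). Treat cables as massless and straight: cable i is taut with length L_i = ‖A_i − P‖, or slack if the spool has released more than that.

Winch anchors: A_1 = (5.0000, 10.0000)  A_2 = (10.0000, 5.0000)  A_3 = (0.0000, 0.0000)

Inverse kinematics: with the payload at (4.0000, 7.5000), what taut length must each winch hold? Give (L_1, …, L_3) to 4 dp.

cable 1: Δx=1.0000, Δy=2.5000; L_1 = √(Δx²+Δy²) = 2.6926
cable 2: Δx=6.0000, Δy=-2.5000; L_2 = √(Δx²+Δy²) = 6.5000
cable 3: Δx=-4.0000, Δy=-7.5000; L_3 = √(Δx²+Δy²) = 8.5000

(2.6926, 6.5000, 8.5000)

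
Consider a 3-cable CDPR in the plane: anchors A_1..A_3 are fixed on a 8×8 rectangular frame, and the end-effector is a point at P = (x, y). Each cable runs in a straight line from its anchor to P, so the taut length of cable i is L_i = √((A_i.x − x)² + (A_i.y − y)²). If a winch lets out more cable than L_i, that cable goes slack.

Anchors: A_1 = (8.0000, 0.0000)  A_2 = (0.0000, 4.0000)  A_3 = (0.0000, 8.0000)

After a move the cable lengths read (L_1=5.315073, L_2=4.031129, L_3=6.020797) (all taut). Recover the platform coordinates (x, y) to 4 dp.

(4.0000, 3.5000)

expand ‖A_i−P‖²=L_i² and subtract eq 1 (k_i ≔ ‖A_i‖²−L_i²)
k_1 = 64.0000+0.0000−28.2500 = 35.7500
eq1−eq2 → [16.0000  -8.0000]·P = 36.0000
eq1−eq3 → [16.0000  -16.0000]·P = 8.0000
2×2 solve → P = (4.0000, 3.5000)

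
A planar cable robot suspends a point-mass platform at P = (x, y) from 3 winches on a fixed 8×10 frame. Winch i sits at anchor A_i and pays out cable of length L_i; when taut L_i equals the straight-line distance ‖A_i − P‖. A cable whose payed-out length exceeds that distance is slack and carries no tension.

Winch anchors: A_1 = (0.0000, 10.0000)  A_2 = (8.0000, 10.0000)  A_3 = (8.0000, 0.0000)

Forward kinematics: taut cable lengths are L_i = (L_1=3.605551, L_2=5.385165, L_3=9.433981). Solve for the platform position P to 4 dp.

(3.0000, 8.0000)

expand ‖A_i−P‖²=L_i² and subtract eq 1 (q_i ≔ ‖A_i‖²−L_i²)
q_1 = 0.0000+100.0000−13.0000 = 87.0000
eq1−eq2 → [-16.0000  0.0000]·P = -48.0000
eq1−eq3 → [-16.0000  20.0000]·P = 112.0000
2×2 solve → P = (3.0000, 8.0000)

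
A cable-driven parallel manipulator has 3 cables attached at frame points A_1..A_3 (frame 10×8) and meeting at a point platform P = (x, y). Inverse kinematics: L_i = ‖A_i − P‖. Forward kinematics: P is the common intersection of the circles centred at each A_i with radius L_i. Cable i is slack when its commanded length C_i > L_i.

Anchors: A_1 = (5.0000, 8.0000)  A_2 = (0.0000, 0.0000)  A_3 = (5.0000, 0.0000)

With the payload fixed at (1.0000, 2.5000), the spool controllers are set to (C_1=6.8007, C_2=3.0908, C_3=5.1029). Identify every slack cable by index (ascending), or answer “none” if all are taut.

i=1: geometric 6.8007 vs commanded 6.8007 ⇒ taut
i=2: geometric 2.6926 vs commanded 3.0908 ⇒ slack
i=3: geometric 4.7170 vs commanded 5.1029 ⇒ slack

2, 3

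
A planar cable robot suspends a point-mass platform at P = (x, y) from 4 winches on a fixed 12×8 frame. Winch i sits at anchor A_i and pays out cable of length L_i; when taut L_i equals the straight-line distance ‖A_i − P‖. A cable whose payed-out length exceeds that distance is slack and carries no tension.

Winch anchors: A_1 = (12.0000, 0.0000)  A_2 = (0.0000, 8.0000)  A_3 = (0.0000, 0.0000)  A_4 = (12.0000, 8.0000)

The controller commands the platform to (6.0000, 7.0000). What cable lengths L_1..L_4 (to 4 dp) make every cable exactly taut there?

L_1 = √((12.0000−6.0000)² + (0.0000−7.0000)²) = 9.2195
L_2 = √((0.0000−6.0000)² + (8.0000−7.0000)²) = 6.0828
L_3 = √((0.0000−6.0000)² + (0.0000−7.0000)²) = 9.2195
L_4 = √((12.0000−6.0000)² + (8.0000−7.0000)²) = 6.0828

(9.2195, 6.0828, 9.2195, 6.0828)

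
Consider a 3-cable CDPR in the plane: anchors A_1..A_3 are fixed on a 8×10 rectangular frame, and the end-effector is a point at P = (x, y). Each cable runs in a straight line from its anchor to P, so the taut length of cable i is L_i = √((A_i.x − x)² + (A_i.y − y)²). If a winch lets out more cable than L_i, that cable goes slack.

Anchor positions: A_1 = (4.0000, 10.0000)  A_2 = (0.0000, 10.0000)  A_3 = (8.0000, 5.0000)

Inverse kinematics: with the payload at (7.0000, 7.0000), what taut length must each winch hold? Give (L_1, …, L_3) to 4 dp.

(4.2426, 7.6158, 2.2361)

L_1 = √((4.0000−7.0000)² + (10.0000−7.0000)²) = 4.2426
L_2 = √((0.0000−7.0000)² + (10.0000−7.0000)²) = 7.6158
L_3 = √((8.0000−7.0000)² + (5.0000−7.0000)²) = 2.2361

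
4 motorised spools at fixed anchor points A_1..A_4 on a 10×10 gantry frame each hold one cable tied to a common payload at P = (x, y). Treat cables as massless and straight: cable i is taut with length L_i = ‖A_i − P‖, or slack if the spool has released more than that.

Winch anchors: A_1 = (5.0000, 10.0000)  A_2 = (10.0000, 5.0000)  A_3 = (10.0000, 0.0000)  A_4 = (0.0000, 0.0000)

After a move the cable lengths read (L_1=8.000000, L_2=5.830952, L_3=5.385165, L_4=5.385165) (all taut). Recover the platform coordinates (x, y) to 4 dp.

circle eqns → linear via eq_j − eq_1; set k_j = A_j·A_j − L_j²
k_1 = 25.0000+100.0000−64.0000 = 61.0000
-10.0000·x + 10.0000·y = k_1−k_2 = -30.0000
-10.0000·x + 20.0000·y = k_1−k_3 = -10.0000
10.0000·x + 20.0000·y = k_1−k_4 = 90.0000
solve first two rows → x=5.0000, y=2.0000
check cable 4: ‖A_4−P‖² = 29.0000 ≈ L_4² = 29.0000 ✓

(5.0000, 2.0000)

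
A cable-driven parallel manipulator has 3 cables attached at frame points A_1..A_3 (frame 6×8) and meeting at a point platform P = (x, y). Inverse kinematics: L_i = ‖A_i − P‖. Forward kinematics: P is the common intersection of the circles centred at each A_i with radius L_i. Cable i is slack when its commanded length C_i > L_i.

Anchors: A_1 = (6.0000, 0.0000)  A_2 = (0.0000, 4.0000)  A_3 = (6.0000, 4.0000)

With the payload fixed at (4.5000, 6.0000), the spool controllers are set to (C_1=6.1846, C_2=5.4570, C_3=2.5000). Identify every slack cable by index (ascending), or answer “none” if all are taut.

cable 1: √((1.5000)²+(-6.0000)²)=6.1847, C_1=6.1846: taut
cable 2: √((-4.5000)²+(-2.0000)²)=4.9244, C_2=5.4570: slack
cable 3: √((1.5000)²+(-2.0000)²)=2.5000, C_3=2.5000: taut

2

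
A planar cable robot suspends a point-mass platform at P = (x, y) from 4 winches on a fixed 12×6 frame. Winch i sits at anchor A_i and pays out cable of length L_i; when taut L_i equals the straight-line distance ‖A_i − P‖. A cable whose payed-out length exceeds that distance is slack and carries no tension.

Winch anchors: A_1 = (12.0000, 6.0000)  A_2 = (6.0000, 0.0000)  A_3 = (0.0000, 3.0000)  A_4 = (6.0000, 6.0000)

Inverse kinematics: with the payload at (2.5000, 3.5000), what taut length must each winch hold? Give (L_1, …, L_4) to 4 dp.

(9.8234, 4.9497, 2.5495, 4.3012)

cable 1: Δx=9.5000, Δy=2.5000; L_1 = √(Δx²+Δy²) = 9.8234
cable 2: Δx=3.5000, Δy=-3.5000; L_2 = √(Δx²+Δy²) = 4.9497
cable 3: Δx=-2.5000, Δy=-0.5000; L_3 = √(Δx²+Δy²) = 2.5495
cable 4: Δx=3.5000, Δy=2.5000; L_4 = √(Δx²+Δy²) = 4.3012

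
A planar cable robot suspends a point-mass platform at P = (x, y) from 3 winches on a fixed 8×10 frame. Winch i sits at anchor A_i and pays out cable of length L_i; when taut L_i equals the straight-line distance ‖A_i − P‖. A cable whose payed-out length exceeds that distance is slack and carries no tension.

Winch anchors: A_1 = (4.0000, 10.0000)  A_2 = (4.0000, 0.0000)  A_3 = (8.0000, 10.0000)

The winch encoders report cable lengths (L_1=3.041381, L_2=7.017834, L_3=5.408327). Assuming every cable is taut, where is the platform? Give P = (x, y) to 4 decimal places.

expand ‖A_i−P‖²=L_i² and subtract eq 1 (k_i ≔ ‖A_i‖²−L_i²)
k_1 = 16.0000+100.0000−9.2500 = 106.7500
eq1−eq2 → [0.0000  20.0000]·P = 140.0000
eq1−eq3 → [-8.0000  0.0000]·P = -28.0000
2×2 solve → P = (3.5000, 7.0000)

(3.5000, 7.0000)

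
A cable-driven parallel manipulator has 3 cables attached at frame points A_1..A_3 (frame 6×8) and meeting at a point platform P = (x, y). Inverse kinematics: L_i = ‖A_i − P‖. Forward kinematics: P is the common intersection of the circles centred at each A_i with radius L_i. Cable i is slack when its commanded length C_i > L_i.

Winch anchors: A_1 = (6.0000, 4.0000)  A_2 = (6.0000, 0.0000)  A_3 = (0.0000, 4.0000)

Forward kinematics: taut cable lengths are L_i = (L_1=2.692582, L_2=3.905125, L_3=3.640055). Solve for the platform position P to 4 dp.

circle eqns → linear via eq_j − eq_1; set q_j = A_j·A_j − L_j²
q_1 = 36.0000+16.0000−7.2500 = 44.7500
0.0000·x + 8.0000·y = q_1−q_2 = 24.0000
12.0000·x + 0.0000·y = q_1−q_3 = 42.0000
solve first two rows → x=3.5000, y=3.0000

(3.5000, 3.0000)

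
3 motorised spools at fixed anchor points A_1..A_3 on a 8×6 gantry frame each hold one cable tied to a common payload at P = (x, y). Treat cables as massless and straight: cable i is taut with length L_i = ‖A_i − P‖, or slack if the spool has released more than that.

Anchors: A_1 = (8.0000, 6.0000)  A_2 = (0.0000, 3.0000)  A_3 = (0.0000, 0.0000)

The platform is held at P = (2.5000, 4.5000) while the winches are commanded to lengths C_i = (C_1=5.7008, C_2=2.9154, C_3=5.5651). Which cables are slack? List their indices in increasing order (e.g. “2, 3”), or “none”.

cable 1: √((5.5000)²+(1.5000)²)=5.7009, C_1=5.7008: taut
cable 2: √((-2.5000)²+(-1.5000)²)=2.9155, C_2=2.9154: taut
cable 3: √((-2.5000)²+(-4.5000)²)=5.1478, C_3=5.5651: slack

3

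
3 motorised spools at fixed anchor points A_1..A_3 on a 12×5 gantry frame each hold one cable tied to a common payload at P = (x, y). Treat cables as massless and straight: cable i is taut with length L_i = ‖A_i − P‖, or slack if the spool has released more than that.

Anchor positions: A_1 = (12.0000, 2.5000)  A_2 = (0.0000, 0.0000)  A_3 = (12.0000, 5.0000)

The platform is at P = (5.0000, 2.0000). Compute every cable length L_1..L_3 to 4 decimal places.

L_1: Δ = A_1−P = (7.0000, 0.5000) → ‖Δ‖ = √49.2500 = 7.0178
L_2: Δ = A_2−P = (-5.0000, -2.0000) → ‖Δ‖ = √29.0000 = 5.3852
L_3: Δ = A_3−P = (7.0000, 3.0000) → ‖Δ‖ = √58.0000 = 7.6158

(7.0178, 5.3852, 7.6158)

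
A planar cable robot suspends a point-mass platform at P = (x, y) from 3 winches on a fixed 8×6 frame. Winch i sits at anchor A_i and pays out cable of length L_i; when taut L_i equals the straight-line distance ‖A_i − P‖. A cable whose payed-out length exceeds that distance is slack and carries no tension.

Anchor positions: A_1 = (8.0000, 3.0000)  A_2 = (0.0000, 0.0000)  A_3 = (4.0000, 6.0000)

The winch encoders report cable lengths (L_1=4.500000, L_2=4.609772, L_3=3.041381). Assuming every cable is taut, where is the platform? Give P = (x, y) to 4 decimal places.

(3.5000, 3.0000)

expand ‖A_i−P‖²=L_i² and subtract eq 1 (k_i ≔ ‖A_i‖²−L_i²)
k_1 = 64.0000+9.0000−20.2500 = 52.7500
eq1−eq2 → [16.0000  6.0000]·P = 74.0000
eq1−eq3 → [8.0000  -6.0000]·P = 10.0000
2×2 solve → P = (3.5000, 3.0000)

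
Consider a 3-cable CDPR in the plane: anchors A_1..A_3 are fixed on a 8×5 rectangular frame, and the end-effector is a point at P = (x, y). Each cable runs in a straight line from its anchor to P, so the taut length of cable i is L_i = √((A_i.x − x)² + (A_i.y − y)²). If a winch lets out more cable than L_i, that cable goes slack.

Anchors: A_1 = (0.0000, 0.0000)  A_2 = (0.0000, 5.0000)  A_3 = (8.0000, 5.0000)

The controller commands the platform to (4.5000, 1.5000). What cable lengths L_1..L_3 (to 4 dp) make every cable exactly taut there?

(4.7434, 5.7009, 4.9497)

L_1 = √((0.0000−4.5000)² + (0.0000−1.5000)²) = 4.7434
L_2 = √((0.0000−4.5000)² + (5.0000−1.5000)²) = 5.7009
L_3 = √((8.0000−4.5000)² + (5.0000−1.5000)²) = 4.9497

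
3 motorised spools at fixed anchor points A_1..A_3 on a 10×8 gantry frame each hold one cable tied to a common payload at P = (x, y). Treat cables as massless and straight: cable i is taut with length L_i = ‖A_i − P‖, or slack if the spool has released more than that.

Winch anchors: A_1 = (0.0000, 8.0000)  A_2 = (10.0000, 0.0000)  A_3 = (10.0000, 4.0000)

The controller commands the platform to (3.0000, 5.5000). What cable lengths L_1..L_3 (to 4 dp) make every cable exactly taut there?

L_1 = √((0.0000−3.0000)² + (8.0000−5.5000)²) = 3.9051
L_2 = √((10.0000−3.0000)² + (0.0000−5.5000)²) = 8.9022
L_3 = √((10.0000−3.0000)² + (4.0000−5.5000)²) = 7.1589

(3.9051, 8.9022, 7.1589)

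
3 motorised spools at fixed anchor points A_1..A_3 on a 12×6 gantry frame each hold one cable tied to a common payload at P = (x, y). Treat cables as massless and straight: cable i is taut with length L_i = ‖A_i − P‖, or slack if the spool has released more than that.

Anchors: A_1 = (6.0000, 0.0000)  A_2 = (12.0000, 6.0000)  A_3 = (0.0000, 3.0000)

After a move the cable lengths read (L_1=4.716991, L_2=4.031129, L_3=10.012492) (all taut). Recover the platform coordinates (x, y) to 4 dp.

(10.0000, 2.5000)

each cable: (A_i−P)·(A_i−P) = L_i²; let q_i = ‖A_i‖²−L_i²
q_1 = 36.0000+0.0000−22.2500 = 13.7500
row 1: -12.0000x − 12.0000y = -150.0000  (q_2=163.7500)
row 2: 12.0000x − 6.0000y = 105.0000  (q_3=-91.2500)
Cramer on rows 1–2 → x = 10.0000, y = 2.5000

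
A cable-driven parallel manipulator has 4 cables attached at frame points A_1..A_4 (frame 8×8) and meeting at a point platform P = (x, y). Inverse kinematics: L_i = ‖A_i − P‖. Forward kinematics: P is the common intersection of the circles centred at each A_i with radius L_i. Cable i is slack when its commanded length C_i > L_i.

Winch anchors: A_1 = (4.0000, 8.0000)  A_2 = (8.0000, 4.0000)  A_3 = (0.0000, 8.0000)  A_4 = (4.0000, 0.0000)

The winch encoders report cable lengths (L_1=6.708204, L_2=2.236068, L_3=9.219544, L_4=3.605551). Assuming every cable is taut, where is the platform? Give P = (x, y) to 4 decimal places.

expand ‖A_i−P‖²=L_i² and subtract eq 1 (q_i ≔ ‖A_i‖²−L_i²)
q_1 = 16.0000+64.0000−45.0000 = 35.0000
eq1−eq2 → [-8.0000  8.0000]·P = -40.0000
eq1−eq3 → [8.0000  0.0000]·P = 56.0000
eq1−eq4 → [0.0000  16.0000]·P = 32.0000
2×2 solve → P = (7.0000, 2.0000)
check cable 4: ‖A_4−P‖² = 13.0000 ≈ L_4² = 13.0000 ✓

(7.0000, 2.0000)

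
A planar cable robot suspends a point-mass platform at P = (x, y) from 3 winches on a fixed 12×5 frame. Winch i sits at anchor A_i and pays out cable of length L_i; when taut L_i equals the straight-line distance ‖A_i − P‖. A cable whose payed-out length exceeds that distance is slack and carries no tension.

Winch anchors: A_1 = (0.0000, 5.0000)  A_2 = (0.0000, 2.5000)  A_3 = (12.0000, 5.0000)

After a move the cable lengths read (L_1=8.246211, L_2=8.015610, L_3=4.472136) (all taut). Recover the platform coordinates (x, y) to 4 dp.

(8.0000, 3.0000)

expand ‖A_i−P‖²=L_i² and subtract eq 1 (k_i ≔ ‖A_i‖²−L_i²)
k_1 = 0.0000+25.0000−68.0000 = -43.0000
eq1−eq2 → [0.0000  5.0000]·P = 15.0000
eq1−eq3 → [-24.0000  0.0000]·P = -192.0000
2×2 solve → P = (8.0000, 3.0000)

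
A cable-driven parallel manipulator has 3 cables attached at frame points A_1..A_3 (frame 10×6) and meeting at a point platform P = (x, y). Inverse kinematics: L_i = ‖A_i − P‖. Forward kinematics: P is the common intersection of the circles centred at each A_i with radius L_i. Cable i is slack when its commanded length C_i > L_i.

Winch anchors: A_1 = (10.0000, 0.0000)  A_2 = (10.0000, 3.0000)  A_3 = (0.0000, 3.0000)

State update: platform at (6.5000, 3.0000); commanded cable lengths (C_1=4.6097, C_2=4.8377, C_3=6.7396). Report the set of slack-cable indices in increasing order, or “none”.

2, 3

cable 1: L_1 = ‖A_1−P‖ = 4.6098;  C_1 = 4.6097 → taut
cable 2: L_2 = ‖A_2−P‖ = 3.5000;  C_2 = 4.8377 → slack
cable 3: L_3 = ‖A_3−P‖ = 6.5000;  C_3 = 6.7396 → slack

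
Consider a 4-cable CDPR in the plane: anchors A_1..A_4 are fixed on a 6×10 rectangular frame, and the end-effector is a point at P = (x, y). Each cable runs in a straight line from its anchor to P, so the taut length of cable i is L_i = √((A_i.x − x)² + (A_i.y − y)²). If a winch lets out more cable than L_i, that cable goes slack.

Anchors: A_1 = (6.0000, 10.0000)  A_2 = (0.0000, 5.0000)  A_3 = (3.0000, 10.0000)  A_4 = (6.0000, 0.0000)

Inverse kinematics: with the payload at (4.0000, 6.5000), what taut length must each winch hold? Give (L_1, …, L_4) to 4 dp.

(4.0311, 4.2720, 3.6401, 6.8007)

L_1: Δ = A_1−P = (2.0000, 3.5000) → ‖Δ‖ = √16.2500 = 4.0311
L_2: Δ = A_2−P = (-4.0000, -1.5000) → ‖Δ‖ = √18.2500 = 4.2720
L_3: Δ = A_3−P = (-1.0000, 3.5000) → ‖Δ‖ = √13.2500 = 3.6401
L_4: Δ = A_4−P = (2.0000, -6.5000) → ‖Δ‖ = √46.2500 = 6.8007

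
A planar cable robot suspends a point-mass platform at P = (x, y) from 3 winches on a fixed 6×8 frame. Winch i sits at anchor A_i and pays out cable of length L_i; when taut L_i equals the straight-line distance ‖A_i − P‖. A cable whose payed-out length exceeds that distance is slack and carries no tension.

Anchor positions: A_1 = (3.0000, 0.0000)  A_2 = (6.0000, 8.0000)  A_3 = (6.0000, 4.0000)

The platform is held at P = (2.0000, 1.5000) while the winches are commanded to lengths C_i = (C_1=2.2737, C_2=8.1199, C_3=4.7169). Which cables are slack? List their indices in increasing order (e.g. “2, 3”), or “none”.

1, 2

i=1: geometric 1.8028 vs commanded 2.2737 ⇒ slack
i=2: geometric 7.6322 vs commanded 8.1199 ⇒ slack
i=3: geometric 4.7170 vs commanded 4.7169 ⇒ taut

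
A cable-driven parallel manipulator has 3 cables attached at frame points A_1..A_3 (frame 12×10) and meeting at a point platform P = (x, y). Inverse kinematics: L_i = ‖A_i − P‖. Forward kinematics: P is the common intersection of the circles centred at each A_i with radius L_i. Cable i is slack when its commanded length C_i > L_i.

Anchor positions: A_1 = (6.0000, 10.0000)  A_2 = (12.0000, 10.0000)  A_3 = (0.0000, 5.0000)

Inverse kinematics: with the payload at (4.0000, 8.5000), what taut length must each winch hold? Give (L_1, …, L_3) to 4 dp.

cable 1: Δx=2.0000, Δy=1.5000; L_1 = √(Δx²+Δy²) = 2.5000
cable 2: Δx=8.0000, Δy=1.5000; L_2 = √(Δx²+Δy²) = 8.1394
cable 3: Δx=-4.0000, Δy=-3.5000; L_3 = √(Δx²+Δy²) = 5.3151

(2.5000, 8.1394, 5.3151)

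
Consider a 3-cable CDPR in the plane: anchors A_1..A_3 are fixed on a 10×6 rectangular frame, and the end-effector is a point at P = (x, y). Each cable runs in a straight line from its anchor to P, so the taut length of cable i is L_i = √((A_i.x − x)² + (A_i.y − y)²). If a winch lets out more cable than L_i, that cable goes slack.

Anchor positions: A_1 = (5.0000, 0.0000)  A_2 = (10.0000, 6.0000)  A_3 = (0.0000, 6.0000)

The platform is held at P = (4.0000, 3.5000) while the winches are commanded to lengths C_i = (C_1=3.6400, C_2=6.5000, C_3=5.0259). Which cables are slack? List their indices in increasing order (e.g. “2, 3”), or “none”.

cable 1: L_1 = ‖A_1−P‖ = 3.6401;  C_1 = 3.6400 → taut
cable 2: L_2 = ‖A_2−P‖ = 6.5000;  C_2 = 6.5000 → taut
cable 3: L_3 = ‖A_3−P‖ = 4.7170;  C_3 = 5.0259 → slack

3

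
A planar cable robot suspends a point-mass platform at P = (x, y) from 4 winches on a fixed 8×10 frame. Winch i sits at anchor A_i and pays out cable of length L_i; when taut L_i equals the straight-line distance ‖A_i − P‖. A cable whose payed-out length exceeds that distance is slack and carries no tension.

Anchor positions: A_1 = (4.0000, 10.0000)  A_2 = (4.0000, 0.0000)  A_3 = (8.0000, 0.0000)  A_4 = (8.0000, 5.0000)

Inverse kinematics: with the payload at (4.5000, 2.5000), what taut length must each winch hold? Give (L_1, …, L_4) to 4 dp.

(7.5166, 2.5495, 4.3012, 4.3012)

L_1 = √((4.0000−4.5000)² + (10.0000−2.5000)²) = 7.5166
L_2 = √((4.0000−4.5000)² + (0.0000−2.5000)²) = 2.5495
L_3 = √((8.0000−4.5000)² + (0.0000−2.5000)²) = 4.3012
L_4 = √((8.0000−4.5000)² + (5.0000−2.5000)²) = 4.3012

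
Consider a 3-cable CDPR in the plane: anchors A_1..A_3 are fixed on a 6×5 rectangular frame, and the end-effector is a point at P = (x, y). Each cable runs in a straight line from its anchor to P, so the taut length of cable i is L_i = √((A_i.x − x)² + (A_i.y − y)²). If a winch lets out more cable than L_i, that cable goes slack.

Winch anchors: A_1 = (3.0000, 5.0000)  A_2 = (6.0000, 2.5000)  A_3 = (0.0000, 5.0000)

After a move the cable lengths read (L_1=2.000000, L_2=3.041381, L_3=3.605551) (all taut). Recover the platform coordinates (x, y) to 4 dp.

(3.0000, 3.0000)

each cable: (A_i−P)·(A_i−P) = L_i²; let k_i = ‖A_i‖²−L_i²
k_1 = 9.0000+25.0000−4.0000 = 30.0000
row 1: -6.0000x + 5.0000y = -3.0000  (k_2=33.0000)
row 2: 6.0000x + 0.0000y = 18.0000  (k_3=12.0000)
Cramer on rows 1–2 → x = 3.0000, y = 3.0000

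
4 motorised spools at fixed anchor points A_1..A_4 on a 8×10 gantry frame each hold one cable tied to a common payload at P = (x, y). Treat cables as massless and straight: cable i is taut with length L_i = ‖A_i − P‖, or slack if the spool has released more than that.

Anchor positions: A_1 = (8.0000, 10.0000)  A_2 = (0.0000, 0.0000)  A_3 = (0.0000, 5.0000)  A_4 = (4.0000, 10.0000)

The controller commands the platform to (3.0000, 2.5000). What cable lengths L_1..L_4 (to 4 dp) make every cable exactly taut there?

cable 1: Δx=5.0000, Δy=7.5000; L_1 = √(Δx²+Δy²) = 9.0139
cable 2: Δx=-3.0000, Δy=-2.5000; L_2 = √(Δx²+Δy²) = 3.9051
cable 3: Δx=-3.0000, Δy=2.5000; L_3 = √(Δx²+Δy²) = 3.9051
cable 4: Δx=1.0000, Δy=7.5000; L_4 = √(Δx²+Δy²) = 7.5664

(9.0139, 3.9051, 3.9051, 7.5664)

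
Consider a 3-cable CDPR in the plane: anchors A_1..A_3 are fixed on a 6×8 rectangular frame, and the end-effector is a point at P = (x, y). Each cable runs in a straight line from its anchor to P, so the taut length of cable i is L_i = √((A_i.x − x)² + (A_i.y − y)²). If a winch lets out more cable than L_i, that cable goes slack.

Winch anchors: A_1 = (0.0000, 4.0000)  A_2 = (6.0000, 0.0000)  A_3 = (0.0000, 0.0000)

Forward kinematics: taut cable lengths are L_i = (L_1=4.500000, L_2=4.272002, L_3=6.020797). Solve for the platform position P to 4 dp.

expand ‖A_i−P‖²=L_i² and subtract eq 1 (q_i ≔ ‖A_i‖²−L_i²)
q_1 = 0.0000+16.0000−20.2500 = -4.2500
eq1−eq2 → [-12.0000  8.0000]·P = -22.0000
eq1−eq3 → [0.0000  8.0000]·P = 32.0000
2×2 solve → P = (4.5000, 4.0000)

(4.5000, 4.0000)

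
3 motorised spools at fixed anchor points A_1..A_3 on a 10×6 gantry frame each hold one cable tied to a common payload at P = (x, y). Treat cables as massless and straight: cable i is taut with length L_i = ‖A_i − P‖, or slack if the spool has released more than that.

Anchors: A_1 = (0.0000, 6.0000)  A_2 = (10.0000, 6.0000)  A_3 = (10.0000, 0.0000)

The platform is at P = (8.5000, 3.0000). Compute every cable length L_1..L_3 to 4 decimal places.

(9.0139, 3.3541, 3.3541)

L_1 = √((0.0000−8.5000)² + (6.0000−3.0000)²) = 9.0139
L_2 = √((10.0000−8.5000)² + (6.0000−3.0000)²) = 3.3541
L_3 = √((10.0000−8.5000)² + (0.0000−3.0000)²) = 3.3541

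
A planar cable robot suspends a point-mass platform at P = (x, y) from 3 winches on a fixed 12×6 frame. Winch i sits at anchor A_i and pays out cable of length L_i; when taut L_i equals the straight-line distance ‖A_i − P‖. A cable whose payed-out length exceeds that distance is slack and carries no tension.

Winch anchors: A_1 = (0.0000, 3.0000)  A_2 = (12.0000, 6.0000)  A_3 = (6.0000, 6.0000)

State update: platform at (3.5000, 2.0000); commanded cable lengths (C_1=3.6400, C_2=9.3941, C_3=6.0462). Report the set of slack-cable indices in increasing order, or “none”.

3

cable 1: L_1 = ‖A_1−P‖ = 3.6401;  C_1 = 3.6400 → taut
cable 2: L_2 = ‖A_2−P‖ = 9.3941;  C_2 = 9.3941 → taut
cable 3: L_3 = ‖A_3−P‖ = 4.7170;  C_3 = 6.0462 → slack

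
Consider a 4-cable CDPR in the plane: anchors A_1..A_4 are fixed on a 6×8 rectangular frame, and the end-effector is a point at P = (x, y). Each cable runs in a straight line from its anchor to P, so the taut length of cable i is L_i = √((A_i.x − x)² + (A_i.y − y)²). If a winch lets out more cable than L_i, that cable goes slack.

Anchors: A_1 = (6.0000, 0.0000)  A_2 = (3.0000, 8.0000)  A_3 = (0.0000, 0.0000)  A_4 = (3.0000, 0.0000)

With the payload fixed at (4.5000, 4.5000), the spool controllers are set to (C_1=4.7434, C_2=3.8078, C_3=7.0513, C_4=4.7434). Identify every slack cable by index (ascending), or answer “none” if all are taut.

3

cable 1: L_1 = ‖A_1−P‖ = 4.7434;  C_1 = 4.7434 → taut
cable 2: L_2 = ‖A_2−P‖ = 3.8079;  C_2 = 3.8078 → taut
cable 3: L_3 = ‖A_3−P‖ = 6.3640;  C_3 = 7.0513 → slack
cable 4: L_4 = ‖A_4−P‖ = 4.7434;  C_4 = 4.7434 → taut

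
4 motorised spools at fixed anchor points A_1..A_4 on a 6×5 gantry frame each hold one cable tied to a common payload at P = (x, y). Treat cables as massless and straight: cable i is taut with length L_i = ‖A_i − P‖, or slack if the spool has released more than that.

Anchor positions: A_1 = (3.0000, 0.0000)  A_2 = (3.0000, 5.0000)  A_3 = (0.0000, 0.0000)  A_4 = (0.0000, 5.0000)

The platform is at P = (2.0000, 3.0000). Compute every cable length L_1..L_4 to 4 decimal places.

cable 1: Δx=1.0000, Δy=-3.0000; L_1 = √(Δx²+Δy²) = 3.1623
cable 2: Δx=1.0000, Δy=2.0000; L_2 = √(Δx²+Δy²) = 2.2361
cable 3: Δx=-2.0000, Δy=-3.0000; L_3 = √(Δx²+Δy²) = 3.6056
cable 4: Δx=-2.0000, Δy=2.0000; L_4 = √(Δx²+Δy²) = 2.8284

(3.1623, 2.2361, 3.6056, 2.8284)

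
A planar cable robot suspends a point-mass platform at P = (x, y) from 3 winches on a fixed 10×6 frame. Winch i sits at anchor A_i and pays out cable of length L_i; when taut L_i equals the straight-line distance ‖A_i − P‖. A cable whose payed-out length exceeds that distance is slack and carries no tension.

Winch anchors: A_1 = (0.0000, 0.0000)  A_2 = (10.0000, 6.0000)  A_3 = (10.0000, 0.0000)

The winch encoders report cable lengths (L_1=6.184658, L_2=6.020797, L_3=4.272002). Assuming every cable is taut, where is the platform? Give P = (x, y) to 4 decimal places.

circle eqns → linear via eq_j − eq_1; set k_j = A_j·A_j − L_j²
k_1 = 0.0000+0.0000−38.2500 = -38.2500
-20.0000·x − 12.0000·y = k_1−k_2 = -138.0000
-20.0000·x + 0.0000·y = k_1−k_3 = -120.0000
solve first two rows → x=6.0000, y=1.5000

(6.0000, 1.5000)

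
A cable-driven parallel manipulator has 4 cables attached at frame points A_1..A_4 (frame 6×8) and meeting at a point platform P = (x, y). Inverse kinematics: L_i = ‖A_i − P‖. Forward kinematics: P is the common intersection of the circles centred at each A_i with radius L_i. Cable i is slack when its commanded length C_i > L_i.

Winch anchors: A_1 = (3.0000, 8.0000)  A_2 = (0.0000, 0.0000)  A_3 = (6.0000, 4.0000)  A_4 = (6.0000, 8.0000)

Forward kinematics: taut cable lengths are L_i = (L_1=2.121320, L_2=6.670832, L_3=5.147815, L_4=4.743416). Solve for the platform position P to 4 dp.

each cable: (A_i−P)·(A_i−P) = L_i²; let q_i = ‖A_i‖²−L_i²
q_1 = 9.0000+64.0000−4.5000 = 68.5000
row 1: 6.0000x + 16.0000y = 113.0000  (q_2=-44.5000)
row 2: -6.0000x + 8.0000y = 43.0000  (q_3=25.5000)
row 3: -6.0000x + 0.0000y = -9.0000  (q_4=77.5000)
Cramer on rows 1–2 → x = 1.5000, y = 6.5000
check cable 4: ‖A_4−P‖² = 22.5000 ≈ L_4² = 22.5000 ✓

(1.5000, 6.5000)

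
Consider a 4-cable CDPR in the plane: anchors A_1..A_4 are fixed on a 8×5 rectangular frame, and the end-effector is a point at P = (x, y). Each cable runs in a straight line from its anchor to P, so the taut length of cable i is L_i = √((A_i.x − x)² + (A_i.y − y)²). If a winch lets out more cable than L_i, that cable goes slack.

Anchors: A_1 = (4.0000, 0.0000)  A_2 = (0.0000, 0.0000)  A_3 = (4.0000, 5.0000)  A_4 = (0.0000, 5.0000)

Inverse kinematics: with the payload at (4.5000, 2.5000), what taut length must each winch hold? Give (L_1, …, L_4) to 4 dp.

cable 1: Δx=-0.5000, Δy=-2.5000; L_1 = √(Δx²+Δy²) = 2.5495
cable 2: Δx=-4.5000, Δy=-2.5000; L_2 = √(Δx²+Δy²) = 5.1478
cable 3: Δx=-0.5000, Δy=2.5000; L_3 = √(Δx²+Δy²) = 2.5495
cable 4: Δx=-4.5000, Δy=2.5000; L_4 = √(Δx²+Δy²) = 5.1478

(2.5495, 5.1478, 2.5495, 5.1478)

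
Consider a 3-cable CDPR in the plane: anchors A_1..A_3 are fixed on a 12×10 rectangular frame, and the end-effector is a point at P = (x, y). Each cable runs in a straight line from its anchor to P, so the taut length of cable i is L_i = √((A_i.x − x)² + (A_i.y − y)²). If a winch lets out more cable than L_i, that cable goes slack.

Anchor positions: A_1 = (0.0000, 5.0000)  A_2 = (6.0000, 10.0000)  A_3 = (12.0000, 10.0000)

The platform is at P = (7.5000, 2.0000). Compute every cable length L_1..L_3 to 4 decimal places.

L_1: Δ = A_1−P = (-7.5000, 3.0000) → ‖Δ‖ = √65.2500 = 8.0777
L_2: Δ = A_2−P = (-1.5000, 8.0000) → ‖Δ‖ = √66.2500 = 8.1394
L_3: Δ = A_3−P = (4.5000, 8.0000) → ‖Δ‖ = √84.2500 = 9.1788

(8.0777, 8.1394, 9.1788)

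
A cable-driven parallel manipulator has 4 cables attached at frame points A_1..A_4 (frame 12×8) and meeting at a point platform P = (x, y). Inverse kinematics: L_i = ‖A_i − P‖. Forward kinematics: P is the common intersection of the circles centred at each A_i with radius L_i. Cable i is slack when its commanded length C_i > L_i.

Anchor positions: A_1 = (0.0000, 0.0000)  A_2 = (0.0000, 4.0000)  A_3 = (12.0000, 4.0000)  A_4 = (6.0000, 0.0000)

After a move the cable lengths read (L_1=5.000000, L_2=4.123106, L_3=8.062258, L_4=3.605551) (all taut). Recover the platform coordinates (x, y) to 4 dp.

(4.0000, 3.0000)

each cable: (A_i−P)·(A_i−P) = L_i²; let q_i = ‖A_i‖²−L_i²
q_1 = 0.0000+0.0000−25.0000 = -25.0000
row 1: 0.0000x − 8.0000y = -24.0000  (q_2=-1.0000)
row 2: -24.0000x − 8.0000y = -120.0000  (q_3=95.0000)
row 3: -12.0000x + 0.0000y = -48.0000  (q_4=23.0000)
Cramer on rows 1–2 → x = 4.0000, y = 3.0000
check cable 4: ‖A_4−P‖² = 13.0000 ≈ L_4² = 13.0000 ✓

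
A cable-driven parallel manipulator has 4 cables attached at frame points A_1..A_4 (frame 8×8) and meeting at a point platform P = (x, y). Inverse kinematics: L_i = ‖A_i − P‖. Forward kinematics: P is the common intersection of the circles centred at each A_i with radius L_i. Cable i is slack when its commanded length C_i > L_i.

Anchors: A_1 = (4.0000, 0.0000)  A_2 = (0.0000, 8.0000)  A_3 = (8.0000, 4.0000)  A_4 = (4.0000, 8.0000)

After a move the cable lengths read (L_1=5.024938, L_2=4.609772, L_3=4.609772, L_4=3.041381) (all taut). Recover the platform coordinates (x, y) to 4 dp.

each cable: (A_i−P)·(A_i−P) = L_i²; let q_i = ‖A_i‖²−L_i²
q_1 = 16.0000+0.0000−25.2500 = -9.2500
row 1: 8.0000x − 16.0000y = -52.0000  (q_2=42.7500)
row 2: -8.0000x − 8.0000y = -68.0000  (q_3=58.7500)
row 3: 0.0000x − 16.0000y = -80.0000  (q_4=70.7500)
Cramer on rows 1–2 → x = 3.5000, y = 5.0000
check cable 4: ‖A_4−P‖² = 9.2500 ≈ L_4² = 9.2500 ✓

(3.5000, 5.0000)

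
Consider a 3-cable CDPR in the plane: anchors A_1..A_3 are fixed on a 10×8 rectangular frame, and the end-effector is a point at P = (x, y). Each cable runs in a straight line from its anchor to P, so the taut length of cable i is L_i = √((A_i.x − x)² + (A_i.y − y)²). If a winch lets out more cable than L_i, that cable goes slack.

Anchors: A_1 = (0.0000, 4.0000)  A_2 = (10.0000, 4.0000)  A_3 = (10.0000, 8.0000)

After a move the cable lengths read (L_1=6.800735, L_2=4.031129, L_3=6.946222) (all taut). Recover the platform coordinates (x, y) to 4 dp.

expand ‖A_i−P‖²=L_i² and subtract eq 1 (q_i ≔ ‖A_i‖²−L_i²)
q_1 = 0.0000+16.0000−46.2500 = -30.2500
eq1−eq2 → [-20.0000  0.0000]·P = -130.0000
eq1−eq3 → [-20.0000  -8.0000]·P = -146.0000
2×2 solve → P = (6.5000, 2.0000)

(6.5000, 2.0000)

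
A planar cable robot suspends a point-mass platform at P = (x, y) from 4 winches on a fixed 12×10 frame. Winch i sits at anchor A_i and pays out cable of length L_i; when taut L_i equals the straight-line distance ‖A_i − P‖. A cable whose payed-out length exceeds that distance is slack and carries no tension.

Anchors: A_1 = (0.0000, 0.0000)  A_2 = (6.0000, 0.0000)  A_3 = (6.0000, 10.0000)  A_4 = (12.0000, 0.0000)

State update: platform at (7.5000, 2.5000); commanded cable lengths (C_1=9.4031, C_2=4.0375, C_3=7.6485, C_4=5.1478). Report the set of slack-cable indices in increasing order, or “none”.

cable 1: √((-7.5000)²+(-2.5000)²)=7.9057, C_1=9.4031: slack
cable 2: √((-1.5000)²+(-2.5000)²)=2.9155, C_2=4.0375: slack
cable 3: √((-1.5000)²+(7.5000)²)=7.6485, C_3=7.6485: taut
cable 4: √((4.5000)²+(-2.5000)²)=5.1478, C_4=5.1478: taut

1, 2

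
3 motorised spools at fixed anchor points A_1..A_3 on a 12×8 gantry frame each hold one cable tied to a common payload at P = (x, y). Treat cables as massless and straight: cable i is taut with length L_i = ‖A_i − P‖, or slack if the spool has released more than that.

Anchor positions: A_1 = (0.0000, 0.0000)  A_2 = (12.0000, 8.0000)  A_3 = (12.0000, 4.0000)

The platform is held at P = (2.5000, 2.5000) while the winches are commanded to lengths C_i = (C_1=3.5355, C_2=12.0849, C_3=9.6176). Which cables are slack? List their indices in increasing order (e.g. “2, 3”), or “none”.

2

cable 1: L_1 = ‖A_1−P‖ = 3.5355;  C_1 = 3.5355 → taut
cable 2: L_2 = ‖A_2−P‖ = 10.9772;  C_2 = 12.0849 → slack
cable 3: L_3 = ‖A_3−P‖ = 9.6177;  C_3 = 9.6176 → taut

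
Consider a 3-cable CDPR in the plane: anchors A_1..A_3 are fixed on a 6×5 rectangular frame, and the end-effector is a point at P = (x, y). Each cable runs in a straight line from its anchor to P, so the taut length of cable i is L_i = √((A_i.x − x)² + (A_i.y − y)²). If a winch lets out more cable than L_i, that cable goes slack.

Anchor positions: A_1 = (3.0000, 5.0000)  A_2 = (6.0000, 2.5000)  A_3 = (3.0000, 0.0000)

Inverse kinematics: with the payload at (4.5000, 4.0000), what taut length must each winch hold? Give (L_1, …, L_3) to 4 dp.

L_1: Δ = A_1−P = (-1.5000, 1.0000) → ‖Δ‖ = √3.2500 = 1.8028
L_2: Δ = A_2−P = (1.5000, -1.5000) → ‖Δ‖ = √4.5000 = 2.1213
L_3: Δ = A_3−P = (-1.5000, -4.0000) → ‖Δ‖ = √18.2500 = 4.2720

(1.8028, 2.1213, 4.2720)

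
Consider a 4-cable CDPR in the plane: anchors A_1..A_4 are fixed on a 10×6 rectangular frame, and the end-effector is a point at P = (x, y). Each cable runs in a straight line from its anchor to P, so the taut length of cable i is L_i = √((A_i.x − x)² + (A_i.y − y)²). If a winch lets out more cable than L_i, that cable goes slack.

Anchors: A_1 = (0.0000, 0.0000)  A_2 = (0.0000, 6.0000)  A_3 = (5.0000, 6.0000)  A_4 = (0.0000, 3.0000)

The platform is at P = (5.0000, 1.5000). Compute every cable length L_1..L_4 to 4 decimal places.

(5.2202, 6.7268, 4.5000, 5.2202)

L_1: Δ = A_1−P = (-5.0000, -1.5000) → ‖Δ‖ = √27.2500 = 5.2202
L_2: Δ = A_2−P = (-5.0000, 4.5000) → ‖Δ‖ = √45.2500 = 6.7268
L_3: Δ = A_3−P = (0.0000, 4.5000) → ‖Δ‖ = √20.2500 = 4.5000
L_4: Δ = A_4−P = (-5.0000, 1.5000) → ‖Δ‖ = √27.2500 = 5.2202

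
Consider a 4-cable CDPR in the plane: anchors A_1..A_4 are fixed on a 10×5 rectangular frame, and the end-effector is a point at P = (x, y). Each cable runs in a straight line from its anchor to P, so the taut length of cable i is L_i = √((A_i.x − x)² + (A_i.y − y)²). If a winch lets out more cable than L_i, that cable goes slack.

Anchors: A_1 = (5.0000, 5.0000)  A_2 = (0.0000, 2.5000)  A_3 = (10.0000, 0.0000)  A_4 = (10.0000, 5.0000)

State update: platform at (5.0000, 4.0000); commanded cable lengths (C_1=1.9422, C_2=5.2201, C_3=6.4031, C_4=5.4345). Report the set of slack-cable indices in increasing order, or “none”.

i=1: geometric 1.0000 vs commanded 1.9422 ⇒ slack
i=2: geometric 5.2202 vs commanded 5.2201 ⇒ taut
i=3: geometric 6.4031 vs commanded 6.4031 ⇒ taut
i=4: geometric 5.0990 vs commanded 5.4345 ⇒ slack

1, 4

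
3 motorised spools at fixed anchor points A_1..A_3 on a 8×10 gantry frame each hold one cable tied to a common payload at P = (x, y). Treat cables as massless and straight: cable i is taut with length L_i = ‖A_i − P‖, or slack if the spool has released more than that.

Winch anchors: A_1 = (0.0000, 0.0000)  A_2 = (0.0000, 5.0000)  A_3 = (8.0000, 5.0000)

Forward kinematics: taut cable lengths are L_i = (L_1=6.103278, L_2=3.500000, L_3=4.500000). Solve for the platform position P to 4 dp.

circle eqns → linear via eq_j − eq_1; set k_j = A_j·A_j − L_j²
k_1 = 0.0000+0.0000−37.2500 = -37.2500
0.0000·x − 10.0000·y = k_1−k_2 = -50.0000
-16.0000·x − 10.0000·y = k_1−k_3 = -106.0000
solve first two rows → x=3.5000, y=5.0000

(3.5000, 5.0000)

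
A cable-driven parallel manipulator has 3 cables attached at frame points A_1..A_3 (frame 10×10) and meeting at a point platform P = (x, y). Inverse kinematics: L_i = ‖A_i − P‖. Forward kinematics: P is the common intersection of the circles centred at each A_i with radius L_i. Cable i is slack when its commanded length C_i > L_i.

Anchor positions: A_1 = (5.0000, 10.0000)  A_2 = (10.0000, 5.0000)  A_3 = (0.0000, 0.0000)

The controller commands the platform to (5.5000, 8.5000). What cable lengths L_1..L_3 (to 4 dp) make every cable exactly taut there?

L_1 = √((5.0000−5.5000)² + (10.0000−8.5000)²) = 1.5811
L_2 = √((10.0000−5.5000)² + (5.0000−8.5000)²) = 5.7009
L_3 = √((0.0000−5.5000)² + (0.0000−8.5000)²) = 10.1242

(1.5811, 5.7009, 10.1242)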